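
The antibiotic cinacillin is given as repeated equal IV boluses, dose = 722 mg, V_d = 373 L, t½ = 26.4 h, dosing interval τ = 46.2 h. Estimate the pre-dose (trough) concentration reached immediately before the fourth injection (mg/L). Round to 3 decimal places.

0.797 mg/L

C₀ per dose = Dose / Vd = 722 / 373 = 1.936 mg/L
k = ln2 / t½ = 0.693147 / 26.4 = 0.02626 h⁻¹
Fraction remaining after one interval: r = e^(−kτ) = e^(−0.02626 × 46.2) = 0.2972
Before dose 4, 3 doses have been given (aged 1τ, 2τ, 3τ).
C_trough = C₀ × (r + r² + … + r^3) = C₀ × r(1−r^3)/(1−r)
        = 1.936 × 0.2972 × (1 − 0.02625) / (1 − 0.2972) = 0.7972 mg/L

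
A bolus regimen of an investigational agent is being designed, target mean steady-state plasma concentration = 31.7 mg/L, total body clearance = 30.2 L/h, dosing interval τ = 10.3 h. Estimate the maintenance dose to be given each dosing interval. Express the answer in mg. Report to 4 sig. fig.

At steady state, Dose/τ = Css × CL.
Dose = Css × CL × τ = 31.7 × 30.20 × 10.3 = 9861 mg

9861 mg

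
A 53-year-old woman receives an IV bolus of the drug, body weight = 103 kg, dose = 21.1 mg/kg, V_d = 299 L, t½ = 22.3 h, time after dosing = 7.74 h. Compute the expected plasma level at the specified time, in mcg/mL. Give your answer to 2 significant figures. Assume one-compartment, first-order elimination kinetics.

5.7 mcg/mL

Total dose = 21.1 × 103 = 2173 mg
C₀ = Dose / Vd = 2173 / 299 = 7.268 mg/L
k = ln2 / t½ = 0.693147 / 22.3 = 0.03108 h⁻¹
C = C₀ · e^(−k·t) = 7.268 × e^(−0.03108 × 7.74)
  = 7.268 × 0.7862 = 5.714 mg/L
(5.714 mg/L = 5.714 mcg/mL)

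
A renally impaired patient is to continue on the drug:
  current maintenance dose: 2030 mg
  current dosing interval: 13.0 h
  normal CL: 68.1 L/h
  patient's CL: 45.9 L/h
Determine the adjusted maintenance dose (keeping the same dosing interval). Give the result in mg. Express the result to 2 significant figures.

To keep the same average steady-state level, dosing rate must scale with clearance.
CL ratio = 45.9 / 68.1 = 0.6740
New dose (same interval) = 2030 × 0.6740 = 1368 mg

1400 mg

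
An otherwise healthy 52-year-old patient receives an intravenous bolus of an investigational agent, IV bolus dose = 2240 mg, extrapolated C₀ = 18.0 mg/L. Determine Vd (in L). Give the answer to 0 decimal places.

Vd = Dose / C₀ = 2240 / 18.0 = 124.4 L

124 L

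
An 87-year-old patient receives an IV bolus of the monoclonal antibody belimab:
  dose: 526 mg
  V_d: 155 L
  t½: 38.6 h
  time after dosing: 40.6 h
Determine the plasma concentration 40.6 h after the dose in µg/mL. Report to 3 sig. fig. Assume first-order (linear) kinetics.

1.64 µg/mL

C₀ = Dose / Vd = 526.0 / 155 = 3.394 mg/L
k = ln2 / t½ = 0.693147 / 38.6 = 0.01796 h⁻¹
C = C₀ · e^(−k·t) = 3.394 × e^(−0.01796 × 40.6)
  = 3.394 × 0.4823 = 1.637 mg/L
(1.637 mg/L = 1.637 µg/mL)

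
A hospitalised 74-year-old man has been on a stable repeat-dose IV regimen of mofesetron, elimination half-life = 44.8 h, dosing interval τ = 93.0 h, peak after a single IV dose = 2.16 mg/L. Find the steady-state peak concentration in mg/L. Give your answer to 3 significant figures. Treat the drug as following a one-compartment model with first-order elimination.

k = ln2 / t½ = 0.693147 / 44.8 = 0.01547 h⁻¹
e^(−kτ) = e^(−0.01547 × 93.0) = 0.2372
Accumulation ratio R = 1 / (1 − e^(−kτ)) = 1 / (1 − 0.2372) = 1.311
Steady-state peak = C₀ × R = 2.16 × 1.311 = 2.832 mg/L

2.83 mg/L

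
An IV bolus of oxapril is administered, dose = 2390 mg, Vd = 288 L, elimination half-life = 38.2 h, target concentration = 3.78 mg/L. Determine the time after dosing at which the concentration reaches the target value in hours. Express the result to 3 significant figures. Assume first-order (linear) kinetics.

43.3 h

C₀ = Dose / Vd = 2390 / 288 = 8.299 mg/L
k = ln2 / t½ = 0.693147 / 38.2 = 0.01815 h⁻¹
t = ln(C₀ / C) / k = ln(8.299 / 3.78) / 0.01815
  = ln(2.196) / 0.01815 = 0.7866 / 0.01815 = 43.34 h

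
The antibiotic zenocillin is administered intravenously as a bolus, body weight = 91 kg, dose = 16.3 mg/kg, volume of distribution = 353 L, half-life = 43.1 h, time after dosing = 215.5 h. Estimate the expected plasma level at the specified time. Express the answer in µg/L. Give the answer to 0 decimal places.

131 µg/L

Total dose = 16.3 × 91 = 1483 mg
C₀ = Dose / Vd = 1483 / 353 = 4.201 mg/L
k = ln2 / t½ = 0.693147 / 43.1 = 0.01608 h⁻¹
t / t½ = 215.5 / 43.1 = 5 half-lives
C = C₀ × (1/2)^5 = 4.201 × 0.03125 = 0.1313 mg/L
Convert: 0.1313 mg/L × 1000 = 131.3 µg/L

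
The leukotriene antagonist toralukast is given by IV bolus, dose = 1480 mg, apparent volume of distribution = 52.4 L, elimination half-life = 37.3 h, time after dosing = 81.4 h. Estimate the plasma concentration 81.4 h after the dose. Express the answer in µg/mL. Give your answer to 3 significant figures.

6.22 µg/mL

C₀ = Dose / Vd = 1480 / 52.4 = 28.24 mg/L
k = ln2 / t½ = 0.693147 / 37.3 = 0.01858 h⁻¹
C = C₀ · e^(−k·t) = 28.24 × e^(−0.01858 × 81.4)
  = 28.24 × 0.2204 = 6.224 mg/L
(6.224 mg/L = 6.224 µg/mL)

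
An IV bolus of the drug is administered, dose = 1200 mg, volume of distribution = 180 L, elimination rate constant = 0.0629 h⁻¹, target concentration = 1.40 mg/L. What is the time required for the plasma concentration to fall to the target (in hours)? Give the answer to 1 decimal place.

C₀ = Dose / Vd = 1200 / 180 = 6.667 mg/L
t = ln(C₀ / C) / k = ln(6.667 / 1.40) / 0.06290
  = ln(4.762) / 0.06290 = 1.561 / 0.06290 = 24.82 h

24.8 h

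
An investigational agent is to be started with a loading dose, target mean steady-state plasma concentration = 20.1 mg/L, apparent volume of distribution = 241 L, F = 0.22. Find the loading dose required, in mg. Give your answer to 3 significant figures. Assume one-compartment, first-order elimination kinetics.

22000 mg

LD = Css × Vd / F = 20.1 × 241 / 0.22 = 22020 mg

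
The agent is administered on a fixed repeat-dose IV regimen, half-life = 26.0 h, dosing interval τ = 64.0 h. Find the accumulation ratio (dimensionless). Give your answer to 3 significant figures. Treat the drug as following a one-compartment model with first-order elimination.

k = ln2 / t½ = 0.693147 / 26.0 = 0.02666 h⁻¹
e^(−kτ) = e^(−0.02666 × 64.0) = 0.1815
Accumulation ratio R = 1 / (1 − e^(−kτ)) = 1 / (1 − 0.1815) = 1.222

1.22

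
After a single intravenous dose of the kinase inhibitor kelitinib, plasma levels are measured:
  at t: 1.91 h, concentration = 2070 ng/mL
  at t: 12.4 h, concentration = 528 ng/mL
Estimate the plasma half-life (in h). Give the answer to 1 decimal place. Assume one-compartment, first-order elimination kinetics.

5.3 h

k = ln(C₁/C₂) / (t₂ − t₁) = ln(2070/528) / (12.4 − 1.91)
  = 1.366 / 10.49 = 0.1302 h⁻¹
t½ = ln2 / k = 0.693147 / 0.1302 = 5.324 h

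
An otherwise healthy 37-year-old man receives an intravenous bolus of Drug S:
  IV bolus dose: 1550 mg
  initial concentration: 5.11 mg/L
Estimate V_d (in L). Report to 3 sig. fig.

Vd = Dose / C₀ = 1550 / 5.11 = 303.3 L

303 L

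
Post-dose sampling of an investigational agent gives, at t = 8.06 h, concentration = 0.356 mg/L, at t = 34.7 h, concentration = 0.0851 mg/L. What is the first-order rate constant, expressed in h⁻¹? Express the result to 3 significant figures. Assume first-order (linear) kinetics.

k = ln(C₁/C₂) / (t₂ − t₁) = ln(0.356/0.0851) / (34.7 − 8.06)
  = 1.431 / 26.64 = 0.05372 h⁻¹

0.0537 h⁻¹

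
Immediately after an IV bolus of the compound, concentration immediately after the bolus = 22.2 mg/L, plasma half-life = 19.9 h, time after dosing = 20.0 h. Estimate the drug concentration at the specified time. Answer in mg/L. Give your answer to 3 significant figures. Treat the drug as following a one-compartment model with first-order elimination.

11.1 mg/L

k = ln2 / t½ = 0.693147 / 19.9 = 0.03483 h⁻¹
C = C₀ · e^(−k·t) = 22.20 × e^(−0.03483 × 20.0)
  = 22.20 × 0.4983 = 11.06 mg/L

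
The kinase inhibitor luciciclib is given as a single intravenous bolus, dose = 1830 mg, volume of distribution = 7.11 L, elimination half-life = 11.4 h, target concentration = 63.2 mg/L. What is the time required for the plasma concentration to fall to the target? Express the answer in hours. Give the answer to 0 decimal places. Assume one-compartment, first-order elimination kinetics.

23 h

C₀ = Dose / Vd = 1830 / 7.11 = 257.4 mg/L
k = ln2 / t½ = 0.693147 / 11.4 = 0.06080 h⁻¹
t = ln(C₀ / C) / k = ln(257.4 / 63.2) / 0.06080
  = ln(4.073) / 0.06080 = 1.404 / 0.06080 = 23.09 h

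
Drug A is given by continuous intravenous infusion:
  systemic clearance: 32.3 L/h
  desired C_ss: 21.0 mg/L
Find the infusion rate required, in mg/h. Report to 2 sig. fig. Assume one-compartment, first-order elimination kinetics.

680 mg/h

At steady state, infusion rate R₀ = Css × CL = 21.0 × 32.30 = 678.3 mg/h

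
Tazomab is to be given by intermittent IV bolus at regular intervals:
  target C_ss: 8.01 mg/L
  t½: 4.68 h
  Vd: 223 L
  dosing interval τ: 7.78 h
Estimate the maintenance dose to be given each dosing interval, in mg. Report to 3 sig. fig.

k = ln2 / t½ = 0.693147 / 4.68 = 0.1481 h⁻¹
CL = k × Vd = 0.1481 × 223 = 33.03 L/h
At steady state, Dose/τ = Css × CL.
Dose = Css × CL × τ = 8.01 × 33.03 × 7.78 = 2058 mg

2060 mg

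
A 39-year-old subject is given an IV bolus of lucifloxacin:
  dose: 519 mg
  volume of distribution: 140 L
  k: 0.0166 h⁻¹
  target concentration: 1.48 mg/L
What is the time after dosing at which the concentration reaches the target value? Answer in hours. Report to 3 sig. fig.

55.3 h

C₀ = Dose / Vd = 519.0 / 140 = 3.707 mg/L
t = ln(C₀ / C) / k = ln(3.707 / 1.48) / 0.01660
  = ln(2.505) / 0.01660 = 0.9183 / 0.01660 = 55.32 h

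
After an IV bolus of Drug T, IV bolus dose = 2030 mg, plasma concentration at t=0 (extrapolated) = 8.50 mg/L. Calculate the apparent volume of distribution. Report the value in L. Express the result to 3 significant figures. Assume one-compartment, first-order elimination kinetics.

Vd = Dose / C₀ = 2030 / 8.50 = 238.8 L

239 L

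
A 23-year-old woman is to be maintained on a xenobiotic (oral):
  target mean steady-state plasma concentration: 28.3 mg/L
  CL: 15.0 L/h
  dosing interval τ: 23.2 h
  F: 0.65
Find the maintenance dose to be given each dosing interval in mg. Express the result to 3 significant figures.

At steady state, F × (Dose/τ) = Css × CL.
Dose = Css × CL × τ / F = 28.3 × 15.00 × 23.2 / 0.65 = 15150 mg

15200 mg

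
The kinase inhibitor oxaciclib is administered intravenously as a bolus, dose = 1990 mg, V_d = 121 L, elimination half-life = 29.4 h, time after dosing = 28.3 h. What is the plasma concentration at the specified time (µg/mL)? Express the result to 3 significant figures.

C₀ = Dose / Vd = 1990 / 121 = 16.45 mg/L
k = ln2 / t½ = 0.693147 / 29.4 = 0.02358 h⁻¹
C = C₀ · e^(−k·t) = 16.45 × e^(−0.02358 × 28.3)
  = 16.45 × 0.5131 = 8.440 mg/L
(8.440 mg/L = 8.440 µg/mL)

8.44 µg/mL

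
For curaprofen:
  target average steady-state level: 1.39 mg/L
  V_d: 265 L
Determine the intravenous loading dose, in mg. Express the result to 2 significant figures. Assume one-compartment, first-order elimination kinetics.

370 mg

LD = Css × Vd = 1.39 × 265 = 368.4 mg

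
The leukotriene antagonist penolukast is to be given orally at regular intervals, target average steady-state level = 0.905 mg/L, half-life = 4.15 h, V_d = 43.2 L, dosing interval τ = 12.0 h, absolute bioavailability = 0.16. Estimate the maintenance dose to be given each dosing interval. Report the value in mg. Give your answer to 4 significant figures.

k = ln2 / t½ = 0.693147 / 4.15 = 0.1670 h⁻¹
CL = k × Vd = 0.1670 × 43.2 = 7.214 L/h
At steady state, F × (Dose/τ) = Css × CL.
Dose = Css × CL × τ / F = 0.905 × 7.214 × 12.0 / 0.16 = 489.7 mg

489.7 mg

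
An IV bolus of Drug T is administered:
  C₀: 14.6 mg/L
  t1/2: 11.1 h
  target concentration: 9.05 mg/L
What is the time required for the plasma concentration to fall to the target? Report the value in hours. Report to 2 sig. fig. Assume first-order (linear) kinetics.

7.7 h

k = ln2 / t½ = 0.693147 / 11.1 = 0.06245 h⁻¹
t = ln(C₀ / C) / k = ln(14.60 / 9.05) / 0.06245
  = ln(1.613) / 0.06245 = 0.4781 / 0.06245 = 7.656 h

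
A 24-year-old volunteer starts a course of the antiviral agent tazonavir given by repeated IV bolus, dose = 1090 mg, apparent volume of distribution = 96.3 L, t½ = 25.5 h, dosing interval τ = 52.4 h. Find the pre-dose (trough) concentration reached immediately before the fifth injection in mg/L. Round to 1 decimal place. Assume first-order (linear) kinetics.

C₀ per dose = Dose / Vd = 1090 / 96.3 = 11.32 mg/L
k = ln2 / t½ = 0.693147 / 25.5 = 0.02718 h⁻¹
Fraction remaining after one interval: r = e^(−kτ) = e^(−0.02718 × 52.4) = 0.2407
Before dose 5, 4 doses have been given (aged 1τ, 2τ, 3τ, 4τ).
C_trough = C₀ × (r + r² + … + r^4) = C₀ × r(1−r^4)/(1−r)
        = 11.32 × 0.2407 × (1 − 0.003357) / (1 − 0.2407) = 3.576 mg/L

3.6 mg/L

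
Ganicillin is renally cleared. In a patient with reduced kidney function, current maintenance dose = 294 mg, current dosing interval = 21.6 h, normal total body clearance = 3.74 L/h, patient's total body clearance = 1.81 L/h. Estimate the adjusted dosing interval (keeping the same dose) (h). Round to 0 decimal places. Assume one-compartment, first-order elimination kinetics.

45 h

To keep the same average steady-state level, dosing rate must scale with clearance.
CL ratio = 1.81 / 3.74 = 0.4840
New interval (same dose) = 21.6 / 0.4840 = 44.63 h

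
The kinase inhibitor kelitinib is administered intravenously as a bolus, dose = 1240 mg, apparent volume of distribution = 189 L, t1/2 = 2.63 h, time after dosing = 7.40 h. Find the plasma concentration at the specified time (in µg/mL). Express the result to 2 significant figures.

0.93 µg/mL

C₀ = Dose / Vd = 1240 / 189 = 6.561 mg/L
k = ln2 / t½ = 0.693147 / 2.63 = 0.2636 h⁻¹
C = C₀ · e^(−k·t) = 6.561 × e^(−0.2636 × 7.40)
  = 6.561 × 0.1422 = 0.9330 mg/L
(0.9330 mg/L = 0.9330 µg/mL)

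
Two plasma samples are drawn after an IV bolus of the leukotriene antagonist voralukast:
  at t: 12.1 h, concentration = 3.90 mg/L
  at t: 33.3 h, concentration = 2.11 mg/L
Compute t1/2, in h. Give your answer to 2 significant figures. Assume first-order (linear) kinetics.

k = ln(C₁/C₂) / (t₂ − t₁) = ln(3.90/2.11) / (33.3 − 12.1)
  = 0.6143 / 21.20 = 0.02898 h⁻¹
t½ = ln2 / k = 0.693147 / 0.02898 = 23.92 h

24 h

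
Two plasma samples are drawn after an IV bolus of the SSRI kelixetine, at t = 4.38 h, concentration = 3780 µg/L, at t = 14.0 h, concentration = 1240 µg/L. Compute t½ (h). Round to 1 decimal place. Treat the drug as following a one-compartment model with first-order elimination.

k = ln(C₁/C₂) / (t₂ − t₁) = ln(3780/1240) / (14.0 − 4.38)
  = 1.115 / 9.620 = 0.1159 h⁻¹
t½ = ln2 / k = 0.693147 / 0.1159 = 5.981 h

6.0 h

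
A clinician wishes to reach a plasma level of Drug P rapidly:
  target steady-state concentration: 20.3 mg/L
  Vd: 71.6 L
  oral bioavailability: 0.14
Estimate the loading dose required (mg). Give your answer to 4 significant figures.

LD = Css × Vd / F = 20.3 × 71.6 / 0.14 = 10380 mg

10380 mg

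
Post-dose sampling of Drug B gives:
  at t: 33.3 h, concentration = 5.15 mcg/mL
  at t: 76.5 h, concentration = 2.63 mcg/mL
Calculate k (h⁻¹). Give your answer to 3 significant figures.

k = ln(C₁/C₂) / (t₂ − t₁) = ln(5.15/2.63) / (76.5 − 33.3)
  = 0.6720 / 43.20 = 0.01556 h⁻¹

0.0156 h⁻¹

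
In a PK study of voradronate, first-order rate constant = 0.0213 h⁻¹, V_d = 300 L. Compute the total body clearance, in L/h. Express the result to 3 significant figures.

CL = k × Vd = 0.0213 × 300 = 6.390 L/h

6.39 L/h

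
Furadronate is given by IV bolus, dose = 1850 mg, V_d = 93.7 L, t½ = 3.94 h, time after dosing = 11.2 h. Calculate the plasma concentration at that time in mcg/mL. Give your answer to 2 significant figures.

C₀ = Dose / Vd = 1850 / 93.7 = 19.74 mg/L
k = ln2 / t½ = 0.693147 / 3.94 = 0.1759 h⁻¹
C = C₀ · e^(−k·t) = 19.74 × e^(−0.1759 × 11.2)
  = 19.74 × 0.1394 = 2.752 mg/L
(2.752 mg/L = 2.752 mcg/mL)

2.8 mcg/mL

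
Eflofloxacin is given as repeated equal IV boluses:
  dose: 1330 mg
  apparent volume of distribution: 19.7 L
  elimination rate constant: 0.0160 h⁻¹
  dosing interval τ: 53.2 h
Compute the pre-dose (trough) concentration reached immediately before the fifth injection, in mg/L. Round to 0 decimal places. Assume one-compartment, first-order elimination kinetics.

49 mg/L

C₀ per dose = Dose / Vd = 1330 / 19.7 = 67.51 mg/L
Fraction remaining after one interval: r = e^(−kτ) = e^(−0.01600 × 53.2) = 0.4269
Before dose 5, 4 doses have been given (aged 1τ, 2τ, 3τ, 4τ).
C_trough = C₀ × (r + r² + … + r^4) = C₀ × r(1−r^4)/(1−r)
        = 67.51 × 0.4269 × (1 − 0.03321) / (1 − 0.4269) = 48.62 mg/L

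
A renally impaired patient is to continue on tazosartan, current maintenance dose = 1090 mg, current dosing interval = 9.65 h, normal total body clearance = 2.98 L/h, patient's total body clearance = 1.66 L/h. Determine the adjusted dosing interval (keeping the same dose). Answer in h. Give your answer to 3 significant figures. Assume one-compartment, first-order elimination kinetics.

17.3 h

To keep the same average steady-state level, dosing rate must scale with clearance.
CL ratio = 1.66 / 2.98 = 0.5570
New interval (same dose) = 9.65 / 0.5570 = 17.32 h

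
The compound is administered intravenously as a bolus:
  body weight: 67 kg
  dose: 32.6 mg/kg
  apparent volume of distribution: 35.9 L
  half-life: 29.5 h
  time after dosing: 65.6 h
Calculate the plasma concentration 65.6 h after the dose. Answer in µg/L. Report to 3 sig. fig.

13000 µg/L

Total dose = 32.6 × 67 = 2184 mg
C₀ = Dose / Vd = 2184 / 35.9 = 60.84 mg/L
k = ln2 / t½ = 0.693147 / 29.5 = 0.02350 h⁻¹
C = C₀ · e^(−k·t) = 60.84 × e^(−0.02350 × 65.6)
  = 60.84 × 0.2140 = 13.02 mg/L
Convert: 13.02 mg/L × 1000 = 13020 µg/L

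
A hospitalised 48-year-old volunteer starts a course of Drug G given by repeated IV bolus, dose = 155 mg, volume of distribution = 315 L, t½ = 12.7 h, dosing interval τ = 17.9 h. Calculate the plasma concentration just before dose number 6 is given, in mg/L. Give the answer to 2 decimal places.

0.29 mg/L

C₀ per dose = Dose / Vd = 155 / 315 = 0.4921 mg/L
k = ln2 / t½ = 0.693147 / 12.7 = 0.05458 h⁻¹
Fraction remaining after one interval: r = e^(−kτ) = e^(−0.05458 × 17.9) = 0.3764
Before dose 6, 5 doses have been given (aged 1τ, 2τ, 3τ, 4τ, 5τ).
C_trough = C₀ × (r + r² + … + r^5) = C₀ × r(1−r^5)/(1−r)
        = 0.4921 × 0.3764 × (1 − 0.007555) / (1 − 0.3764) = 0.2948 mg/L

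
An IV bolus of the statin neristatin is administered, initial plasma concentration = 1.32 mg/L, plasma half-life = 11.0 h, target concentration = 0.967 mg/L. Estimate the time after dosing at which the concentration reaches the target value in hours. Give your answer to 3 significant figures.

4.94 h

k = ln2 / t½ = 0.693147 / 11.0 = 0.06301 h⁻¹
t = ln(C₀ / C) / k = ln(1.320 / 0.967) / 0.06301
  = ln(1.365) / 0.06301 = 0.3112 / 0.06301 = 4.939 h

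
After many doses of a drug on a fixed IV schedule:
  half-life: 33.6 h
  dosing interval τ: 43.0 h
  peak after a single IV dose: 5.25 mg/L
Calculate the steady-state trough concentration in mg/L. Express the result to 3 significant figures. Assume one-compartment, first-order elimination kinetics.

3.68 mg/L

k = ln2 / t½ = 0.693147 / 33.6 = 0.02063 h⁻¹
e^(−kτ) = e^(−0.02063 × 43.0) = 0.4119
Accumulation ratio R = 1 / (1 − e^(−kτ)) = 1 / (1 − 0.4119) = 1.700
Steady-state trough = C₀ × R × e^(−kτ) = 5.25 × 1.700 × 0.4119 = 3.676 mg/L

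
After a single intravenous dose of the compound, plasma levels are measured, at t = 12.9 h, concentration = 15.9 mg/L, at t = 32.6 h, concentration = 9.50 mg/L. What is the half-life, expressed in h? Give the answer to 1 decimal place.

k = ln(C₁/C₂) / (t₂ − t₁) = ln(15.9/9.50) / (32.6 − 12.9)
  = 0.5150 / 19.70 = 0.02614 h⁻¹
t½ = ln2 / k = 0.693147 / 0.02614 = 26.52 h

26.5 h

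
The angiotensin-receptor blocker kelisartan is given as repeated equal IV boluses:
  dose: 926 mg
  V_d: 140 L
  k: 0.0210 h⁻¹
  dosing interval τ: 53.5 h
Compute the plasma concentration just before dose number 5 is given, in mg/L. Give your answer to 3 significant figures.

3.15 mg/L

C₀ per dose = Dose / Vd = 926 / 140 = 6.614 mg/L
Fraction remaining after one interval: r = e^(−kτ) = e^(−0.02100 × 53.5) = 0.3251
Before dose 5, 4 doses have been given (aged 1τ, 2τ, 3τ, 4τ).
C_trough = C₀ × (r + r² + … + r^4) = C₀ × r(1−r^4)/(1−r)
        = 6.614 × 0.3251 × (1 − 0.01117) / (1 − 0.3251) = 3.150 mg/L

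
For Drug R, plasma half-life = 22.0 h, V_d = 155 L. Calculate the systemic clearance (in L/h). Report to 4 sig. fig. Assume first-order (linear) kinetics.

4.884 L/h

k = ln2 / t½ = 0.693147 / 22.0 = 0.03151 h⁻¹
CL = k × Vd = 0.03151 × 155 = 4.884 L/h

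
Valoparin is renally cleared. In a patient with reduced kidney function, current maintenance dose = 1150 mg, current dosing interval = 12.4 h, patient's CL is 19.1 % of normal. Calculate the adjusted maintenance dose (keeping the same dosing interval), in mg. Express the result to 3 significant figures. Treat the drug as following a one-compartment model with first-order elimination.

To keep the same average steady-state level, dosing rate must scale with clearance.
CL ratio = 19.1 / 100 = 0.1910
New dose (same interval) = 1150 × 0.1910 = 219.7 mg

220 mg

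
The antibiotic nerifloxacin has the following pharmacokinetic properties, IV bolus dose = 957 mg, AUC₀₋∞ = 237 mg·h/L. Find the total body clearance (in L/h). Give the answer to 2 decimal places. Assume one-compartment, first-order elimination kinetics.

4.04 L/h

CL = Dose / AUC = 957 / 237 = 4.038 L/h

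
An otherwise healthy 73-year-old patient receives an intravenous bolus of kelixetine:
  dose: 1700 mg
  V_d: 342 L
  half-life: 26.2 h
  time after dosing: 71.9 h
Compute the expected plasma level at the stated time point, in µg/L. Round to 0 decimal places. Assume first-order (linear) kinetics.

C₀ = Dose / Vd = 1700 / 342 = 4.971 mg/L
k = ln2 / t½ = 0.693147 / 26.2 = 0.02646 h⁻¹
C = C₀ · e^(−k·t) = 4.971 × e^(−0.02646 × 71.9)
  = 4.971 × 0.1492 = 0.7417 mg/L
Convert: 0.7417 mg/L × 1000 = 741.7 µg/L

742 µg/L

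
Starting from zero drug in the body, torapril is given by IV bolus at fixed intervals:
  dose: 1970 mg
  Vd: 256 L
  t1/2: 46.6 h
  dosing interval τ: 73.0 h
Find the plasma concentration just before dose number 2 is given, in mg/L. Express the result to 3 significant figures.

2.60 mg/L

C₀ per dose = Dose / Vd = 1970 / 256 = 7.695 mg/L
k = ln2 / t½ = 0.693147 / 46.6 = 0.01487 h⁻¹
Fraction remaining after one interval: r = e^(−kτ) = e^(−0.01487 × 73.0) = 0.3377
Before dose 2, 1 dose has been given (aged 1τ).
C_trough = C₀ × r = 7.695 × 0.3377 = 2.599 mg/L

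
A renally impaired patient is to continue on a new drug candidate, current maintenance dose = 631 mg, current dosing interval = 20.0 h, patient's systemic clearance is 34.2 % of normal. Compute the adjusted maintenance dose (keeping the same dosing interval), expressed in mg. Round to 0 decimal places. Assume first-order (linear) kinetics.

To keep the same average steady-state level, dosing rate must scale with clearance.
CL ratio = 34.2 / 100 = 0.3420
New dose (same interval) = 631 × 0.3420 = 215.8 mg

216 mg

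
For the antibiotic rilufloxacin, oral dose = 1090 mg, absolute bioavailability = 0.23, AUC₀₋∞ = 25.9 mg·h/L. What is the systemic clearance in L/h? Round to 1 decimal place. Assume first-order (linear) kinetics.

CL = F·Dose / AUC = 0.23 × 1090 / 25.9 = 9.680 L/h

9.7 L/h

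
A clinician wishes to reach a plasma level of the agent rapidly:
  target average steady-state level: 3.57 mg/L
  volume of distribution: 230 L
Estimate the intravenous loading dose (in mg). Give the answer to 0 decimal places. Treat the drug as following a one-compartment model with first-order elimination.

LD = Css × Vd = 3.57 × 230 = 821.1 mg

821 mg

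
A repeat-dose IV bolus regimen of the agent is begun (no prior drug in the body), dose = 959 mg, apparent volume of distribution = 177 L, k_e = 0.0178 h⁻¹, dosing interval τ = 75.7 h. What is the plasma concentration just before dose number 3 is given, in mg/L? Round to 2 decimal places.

1.77 mg/L

C₀ per dose = Dose / Vd = 959 / 177 = 5.418 mg/L
Fraction remaining after one interval: r = e^(−kτ) = e^(−0.01780 × 75.7) = 0.2599
Before dose 3, 2 doses have been given (aged 1τ, 2τ).
C_trough = C₀ × (r + r²) = 5.418 × (0.2599 + 0.06755) = 1.774 mg/L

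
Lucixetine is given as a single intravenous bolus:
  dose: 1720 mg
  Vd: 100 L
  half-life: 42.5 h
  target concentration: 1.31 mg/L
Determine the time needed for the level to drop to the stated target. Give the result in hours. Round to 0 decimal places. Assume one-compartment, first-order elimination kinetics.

C₀ = Dose / Vd = 1720 / 100 = 17.20 mg/L
k = ln2 / t½ = 0.693147 / 42.5 = 0.01631 h⁻¹
t = ln(C₀ / C) / k = ln(17.20 / 1.31) / 0.01631
  = ln(13.13) / 0.01631 = 2.575 / 0.01631 = 157.9 h

158 h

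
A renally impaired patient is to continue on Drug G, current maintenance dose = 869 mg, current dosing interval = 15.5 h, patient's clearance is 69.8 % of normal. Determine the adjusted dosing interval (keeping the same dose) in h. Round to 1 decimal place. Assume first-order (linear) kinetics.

To keep the same average steady-state level, dosing rate must scale with clearance.
CL ratio = 69.8 / 100 = 0.6980
New interval (same dose) = 15.5 / 0.6980 = 22.21 h

22.2 h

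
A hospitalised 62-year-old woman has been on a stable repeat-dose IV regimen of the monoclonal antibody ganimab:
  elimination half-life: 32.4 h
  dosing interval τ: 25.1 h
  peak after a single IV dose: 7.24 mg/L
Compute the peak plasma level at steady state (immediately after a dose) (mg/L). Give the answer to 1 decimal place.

17.4 mg/L

k = ln2 / t½ = 0.693147 / 32.4 = 0.02139 h⁻¹
e^(−kτ) = e^(−0.02139 × 25.1) = 0.5846
Accumulation ratio R = 1 / (1 − e^(−kτ)) = 1 / (1 − 0.5846) = 2.407
Steady-state peak = C₀ × R = 7.24 × 2.407 = 17.43 mg/L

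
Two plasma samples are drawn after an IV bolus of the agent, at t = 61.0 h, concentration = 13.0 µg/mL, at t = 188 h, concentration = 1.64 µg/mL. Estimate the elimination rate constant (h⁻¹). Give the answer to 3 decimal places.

k = ln(C₁/C₂) / (t₂ − t₁) = ln(13.0/1.64) / (188 − 61.0)
  = 2.070 / 127.0 = 0.01630 h⁻¹

0.016 h⁻¹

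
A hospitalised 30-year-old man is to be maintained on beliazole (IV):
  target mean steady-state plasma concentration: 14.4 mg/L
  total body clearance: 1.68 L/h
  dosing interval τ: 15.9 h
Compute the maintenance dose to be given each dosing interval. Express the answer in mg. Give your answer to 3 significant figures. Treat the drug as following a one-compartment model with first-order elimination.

At steady state, Dose/τ = Css × CL.
Dose = Css × CL × τ = 14.4 × 1.680 × 15.9 = 384.7 mg

385 mg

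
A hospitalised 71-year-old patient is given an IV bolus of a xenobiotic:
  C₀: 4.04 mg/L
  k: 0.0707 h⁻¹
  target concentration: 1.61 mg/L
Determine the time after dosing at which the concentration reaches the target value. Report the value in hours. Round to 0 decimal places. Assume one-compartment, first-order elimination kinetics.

13 h

t = ln(C₀ / C) / k = ln(4.040 / 1.61) / 0.07070
  = ln(2.509) / 0.07070 = 0.9199 / 0.07070 = 13.01 h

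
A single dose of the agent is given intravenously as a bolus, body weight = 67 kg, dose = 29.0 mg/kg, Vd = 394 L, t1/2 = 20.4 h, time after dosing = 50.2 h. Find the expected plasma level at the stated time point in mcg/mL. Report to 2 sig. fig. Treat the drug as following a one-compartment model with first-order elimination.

Total dose = 29.0 × 67 = 1943 mg
C₀ = Dose / Vd = 1943 / 394 = 4.931 mg/L
k = ln2 / t½ = 0.693147 / 20.4 = 0.03398 h⁻¹
C = C₀ · e^(−k·t) = 4.931 × e^(−0.03398 × 50.2)
  = 4.931 × 0.1816 = 0.8955 mg/L
(0.8955 mg/L = 0.8955 mcg/mL)

0.90 mcg/mL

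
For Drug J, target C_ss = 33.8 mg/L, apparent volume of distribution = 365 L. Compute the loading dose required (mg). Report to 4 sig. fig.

12340 mg

LD = Css × Vd = 33.8 × 365 = 12340 mg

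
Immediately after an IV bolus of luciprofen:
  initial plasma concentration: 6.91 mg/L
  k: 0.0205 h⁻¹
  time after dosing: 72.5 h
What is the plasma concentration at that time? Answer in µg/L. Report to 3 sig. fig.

C = C₀ · e^(−k·t) = 6.910 × e^(−0.02050 × 72.5)
  = 6.910 × 0.2262 = 1.563 mg/L
Convert: 1.563 mg/L × 1000 = 1563 µg/L

1560 µg/L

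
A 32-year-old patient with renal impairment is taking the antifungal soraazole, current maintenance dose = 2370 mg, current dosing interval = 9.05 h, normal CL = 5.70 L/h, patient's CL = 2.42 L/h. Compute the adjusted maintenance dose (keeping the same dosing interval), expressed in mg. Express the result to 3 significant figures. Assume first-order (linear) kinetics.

To keep the same average steady-state level, dosing rate must scale with clearance.
CL ratio = 2.42 / 5.70 = 0.4246
New dose (same interval) = 2370 × 0.4246 = 1006 mg

1010 mg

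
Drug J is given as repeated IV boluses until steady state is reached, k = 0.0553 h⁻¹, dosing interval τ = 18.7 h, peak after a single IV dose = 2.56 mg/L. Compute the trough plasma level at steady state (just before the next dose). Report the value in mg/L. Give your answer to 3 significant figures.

e^(−kτ) = e^(−0.05530 × 18.7) = 0.3555
Accumulation ratio R = 1 / (1 − e^(−kτ)) = 1 / (1 − 0.3555) = 1.552
Steady-state trough = C₀ × R × e^(−kτ) = 2.56 × 1.552 × 0.3555 = 1.412 mg/L

1.41 mg/L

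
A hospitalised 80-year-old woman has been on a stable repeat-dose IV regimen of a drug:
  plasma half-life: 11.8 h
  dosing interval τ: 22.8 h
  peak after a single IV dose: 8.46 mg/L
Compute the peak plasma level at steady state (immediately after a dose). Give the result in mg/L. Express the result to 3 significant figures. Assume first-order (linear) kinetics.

k = ln2 / t½ = 0.693147 / 11.8 = 0.05874 h⁻¹
e^(−kτ) = e^(−0.05874 × 22.8) = 0.2620
Accumulation ratio R = 1 / (1 − e^(−kτ)) = 1 / (1 − 0.2620) = 1.355
Steady-state peak = C₀ × R = 8.46 × 1.355 = 11.46 mg/L

11.5 mg/L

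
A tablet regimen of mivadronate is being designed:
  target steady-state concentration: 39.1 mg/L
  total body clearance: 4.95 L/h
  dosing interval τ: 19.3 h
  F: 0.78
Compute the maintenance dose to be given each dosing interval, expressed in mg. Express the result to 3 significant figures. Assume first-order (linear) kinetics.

At steady state, F × (Dose/τ) = Css × CL.
Dose = Css × CL × τ / F = 39.1 × 4.950 × 19.3 / 0.78 = 4789 mg

4790 mg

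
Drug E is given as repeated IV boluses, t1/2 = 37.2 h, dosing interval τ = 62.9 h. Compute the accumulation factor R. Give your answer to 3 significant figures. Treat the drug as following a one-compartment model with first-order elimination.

1.45

k = ln2 / t½ = 0.693147 / 37.2 = 0.01863 h⁻¹
e^(−kτ) = e^(−0.01863 × 62.9) = 0.3098
Accumulation ratio R = 1 / (1 − e^(−kτ)) = 1 / (1 − 0.3098) = 1.449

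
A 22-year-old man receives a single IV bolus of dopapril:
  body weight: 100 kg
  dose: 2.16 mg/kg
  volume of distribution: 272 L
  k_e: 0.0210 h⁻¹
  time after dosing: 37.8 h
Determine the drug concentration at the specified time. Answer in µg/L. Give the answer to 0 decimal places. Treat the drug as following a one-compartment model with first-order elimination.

359 µg/L

Total dose = 2.16 × 100 = 216.0 mg
C₀ = Dose / Vd = 216.0 / 272 = 0.7941 mg/L
C = C₀ · e^(−k·t) = 0.7941 × e^(−0.02100 × 37.8)
  = 0.7941 × 0.4521 = 0.3590 mg/L
Convert: 0.3590 mg/L × 1000 = 359.0 µg/L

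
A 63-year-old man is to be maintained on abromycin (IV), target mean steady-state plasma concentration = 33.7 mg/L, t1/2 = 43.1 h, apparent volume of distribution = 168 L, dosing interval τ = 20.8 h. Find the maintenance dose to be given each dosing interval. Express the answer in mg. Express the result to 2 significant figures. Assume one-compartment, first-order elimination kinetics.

1900 mg

k = ln2 / t½ = 0.693147 / 43.1 = 0.01608 h⁻¹
CL = k × Vd = 0.01608 × 168 = 2.701 L/h
At steady state, Dose/τ = Css × CL.
Dose = Css × CL × τ = 33.7 × 2.701 × 20.8 = 1893 mg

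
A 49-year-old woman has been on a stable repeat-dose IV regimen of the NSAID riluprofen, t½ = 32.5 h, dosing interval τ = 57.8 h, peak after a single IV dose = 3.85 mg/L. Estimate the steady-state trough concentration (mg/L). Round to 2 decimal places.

1.58 mg/L

k = ln2 / t½ = 0.693147 / 32.5 = 0.02133 h⁻¹
e^(−kτ) = e^(−0.02133 × 57.8) = 0.2915
Accumulation ratio R = 1 / (1 − e^(−kτ)) = 1 / (1 − 0.2915) = 1.411
Steady-state trough = C₀ × R × e^(−kτ) = 3.85 × 1.411 × 0.2915 = 1.584 mg/L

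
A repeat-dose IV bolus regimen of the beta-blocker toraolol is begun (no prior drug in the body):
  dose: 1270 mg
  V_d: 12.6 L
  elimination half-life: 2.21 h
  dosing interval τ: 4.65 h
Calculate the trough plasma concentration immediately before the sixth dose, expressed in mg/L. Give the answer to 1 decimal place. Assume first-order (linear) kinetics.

30.5 mg/L

C₀ per dose = Dose / Vd = 1270 / 12.6 = 100.8 mg/L
k = ln2 / t½ = 0.693147 / 2.21 = 0.3136 h⁻¹
Fraction remaining after one interval: r = e^(−kτ) = e^(−0.3136 × 4.65) = 0.2326
Before dose 6, 5 doses have been given (aged 1τ, 2τ, 3τ, 4τ, 5τ).
C_trough = C₀ × (r + r² + … + r^5) = C₀ × r(1−r^5)/(1−r)
        = 100.8 × 0.2326 × (1 − 0.0006808) / (1 − 0.2326) = 30.53 mg/L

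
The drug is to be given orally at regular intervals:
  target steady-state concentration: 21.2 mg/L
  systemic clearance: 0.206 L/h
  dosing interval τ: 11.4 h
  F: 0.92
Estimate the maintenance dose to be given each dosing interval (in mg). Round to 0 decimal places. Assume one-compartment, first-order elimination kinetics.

At steady state, F × (Dose/τ) = Css × CL.
Dose = Css × CL × τ / F = 21.2 × 0.2060 × 11.4 / 0.92 = 54.12 mg

54 mg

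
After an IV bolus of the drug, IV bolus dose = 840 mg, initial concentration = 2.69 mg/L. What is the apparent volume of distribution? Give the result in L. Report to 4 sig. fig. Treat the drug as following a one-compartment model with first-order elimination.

312.3 L

Vd = Dose / C₀ = 840.0 / 2.69 = 312.3 L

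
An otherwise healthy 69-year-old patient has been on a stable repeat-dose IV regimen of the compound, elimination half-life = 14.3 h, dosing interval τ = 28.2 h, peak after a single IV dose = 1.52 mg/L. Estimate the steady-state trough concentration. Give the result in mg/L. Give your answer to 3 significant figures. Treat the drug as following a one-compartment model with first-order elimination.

0.520 mg/L

k = ln2 / t½ = 0.693147 / 14.3 = 0.04847 h⁻¹
e^(−kτ) = e^(−0.04847 × 28.2) = 0.2549
Accumulation ratio R = 1 / (1 − e^(−kτ)) = 1 / (1 − 0.2549) = 1.342
Steady-state trough = C₀ × R × e^(−kτ) = 1.52 × 1.342 × 0.2549 = 0.5200 mg/L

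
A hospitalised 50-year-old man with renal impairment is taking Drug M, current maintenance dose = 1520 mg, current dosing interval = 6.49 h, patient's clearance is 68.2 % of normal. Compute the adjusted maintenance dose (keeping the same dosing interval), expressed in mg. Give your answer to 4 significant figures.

To keep the same average steady-state level, dosing rate must scale with clearance.
CL ratio = 68.2 / 100 = 0.6820
New dose (same interval) = 1520 × 0.6820 = 1037 mg

1037 mg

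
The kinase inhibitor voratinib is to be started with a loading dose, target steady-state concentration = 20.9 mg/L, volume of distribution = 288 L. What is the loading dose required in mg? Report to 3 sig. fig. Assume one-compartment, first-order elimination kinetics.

6020 mg

LD = Css × Vd = 20.9 × 288 = 6019 mg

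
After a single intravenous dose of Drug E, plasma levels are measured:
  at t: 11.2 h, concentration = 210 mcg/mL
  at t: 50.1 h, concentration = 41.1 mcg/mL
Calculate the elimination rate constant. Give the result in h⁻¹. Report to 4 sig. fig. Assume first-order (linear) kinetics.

0.04193 h⁻¹

k = ln(C₁/C₂) / (t₂ − t₁) = ln(210/41.1) / (50.1 − 11.2)
  = 1.631 / 38.90 = 0.04193 h⁻¹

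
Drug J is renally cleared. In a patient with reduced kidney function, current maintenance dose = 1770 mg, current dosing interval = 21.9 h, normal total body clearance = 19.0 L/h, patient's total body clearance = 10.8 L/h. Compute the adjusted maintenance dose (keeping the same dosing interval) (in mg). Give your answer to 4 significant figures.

1006 mg

To keep the same average steady-state level, dosing rate must scale with clearance.
CL ratio = 10.8 / 19.0 = 0.5684
New dose (same interval) = 1770 × 0.5684 = 1006 mg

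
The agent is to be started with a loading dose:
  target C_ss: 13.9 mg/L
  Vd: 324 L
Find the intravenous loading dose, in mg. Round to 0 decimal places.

LD = Css × Vd = 13.9 × 324 = 4504 mg

4504 mg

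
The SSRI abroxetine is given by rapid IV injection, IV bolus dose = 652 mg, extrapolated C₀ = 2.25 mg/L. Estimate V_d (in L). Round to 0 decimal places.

Vd = Dose / C₀ = 652.0 / 2.25 = 289.8 L

290 L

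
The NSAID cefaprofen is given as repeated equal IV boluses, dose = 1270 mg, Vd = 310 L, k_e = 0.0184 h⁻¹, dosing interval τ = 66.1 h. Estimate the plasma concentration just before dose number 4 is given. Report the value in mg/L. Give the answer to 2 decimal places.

1.68 mg/L

C₀ per dose = Dose / Vd = 1270 / 310 = 4.097 mg/L
Fraction remaining after one interval: r = e^(−kτ) = e^(−0.01840 × 66.1) = 0.2963
Before dose 4, 3 doses have been given (aged 1τ, 2τ, 3τ).
C_trough = C₀ × (r + r² + … + r^3) = C₀ × r(1−r^3)/(1−r)
        = 4.097 × 0.2963 × (1 − 0.02601) / (1 − 0.2963) = 1.680 mg/L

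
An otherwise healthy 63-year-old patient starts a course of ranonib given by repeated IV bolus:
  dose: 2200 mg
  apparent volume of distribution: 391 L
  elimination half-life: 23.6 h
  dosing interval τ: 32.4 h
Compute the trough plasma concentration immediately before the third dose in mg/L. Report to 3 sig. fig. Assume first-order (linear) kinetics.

C₀ per dose = Dose / Vd = 2200 / 391 = 5.627 mg/L
k = ln2 / t½ = 0.693147 / 23.6 = 0.02937 h⁻¹
Fraction remaining after one interval: r = e^(−kτ) = e^(−0.02937 × 32.4) = 0.3861
Before dose 3, 2 doses have been given (aged 1τ, 2τ).
C_trough = C₀ × (r + r²) = 5.627 × (0.3861 + 0.1491) = 3.012 mg/L

3.01 mg/L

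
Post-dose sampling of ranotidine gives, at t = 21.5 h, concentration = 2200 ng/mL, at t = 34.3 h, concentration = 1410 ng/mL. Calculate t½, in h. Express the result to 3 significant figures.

k = ln(C₁/C₂) / (t₂ − t₁) = ln(2200/1410) / (34.3 − 21.5)
  = 0.4449 / 12.80 = 0.03476 h⁻¹
t½ = ln2 / k = 0.693147 / 0.03476 = 19.94 h

19.9 h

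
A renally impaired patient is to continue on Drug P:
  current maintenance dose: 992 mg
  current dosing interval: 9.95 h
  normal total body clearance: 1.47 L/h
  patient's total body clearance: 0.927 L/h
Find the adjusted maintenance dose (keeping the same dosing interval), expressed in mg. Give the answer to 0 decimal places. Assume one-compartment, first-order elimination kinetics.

To keep the same average steady-state level, dosing rate must scale with clearance.
CL ratio = 0.927 / 1.47 = 0.6306
New dose (same interval) = 992 × 0.6306 = 625.6 mg

626 mg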